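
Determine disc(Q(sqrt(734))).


For K = Q(sqrt(d)) with d squarefree: disc(K) = d if d = 1 mod 4, and disc(K) = 4d if d = 2 or 3 mod 4.
Here d = 734, and d mod 4 = 2.
d = 2 mod 4, not 1 (O_K = Z[sqrt(d)]), so disc(K) = 4d = 4 * (734) = 2936

2936


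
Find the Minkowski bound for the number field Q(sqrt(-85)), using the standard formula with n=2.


d = -85, d mod 4 = 3, so disc(K) = 4d = -340; |disc(K)| = 340
Imaginary quadratic field, so n = 2, s = r2 = 1, r1 = 0
M = (n!/n^n) * (4/pi)^s * sqrt(|disc(K)|) = (2!/2^2) * (4/pi)^1 * sqrt(340)
= 0.5 * 1.273240 * 18.439089
= 11.7387

11.7387


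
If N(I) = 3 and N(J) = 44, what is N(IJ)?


N(IJ) = N(I) * N(J)
= 3 * 44
= 132

132


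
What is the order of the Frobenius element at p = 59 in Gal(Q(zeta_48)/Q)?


The Frobenius at p in Gal(Q(zeta_n)/Q) = (Z/nZ)* is the class of p, so its order is ord_48(59), the smallest k >= 1 with 59^k = 1 mod 48.
n = 48 = 2^4 * 3, phi(48) = 16; the order divides phi(n).
Divisors of 16: 1, 2, 4, 8, 16
Repeated squaring mod 48: 59^1 = 11, 59^2 = 25, 59^4 = 1, 59^8 = 1, 59^16 = 1
Test divisors in increasing order:
  k=1: 59^1 = 11 mod 48
  k=2: 59^2 = 25 mod 48
  k=4: 59^4 = 1 mod 48  <- first divisor giving 1
Order = 4

4


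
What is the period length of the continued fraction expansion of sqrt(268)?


Run the CF algorithm for sqrt(268).
a_0 = floor(sqrt(268)) = 16; set m_0=0, q_0=1.
Recurrence: m' = q*a - m,  q' = (d - m'^2)/q,  a' = floor((a_0 + m')/q').
  step 1: m=16, q=12, a=2
  step 2: m=8, q=17, a=1
  step 3: m=9, q=11, a=2
  step 4: m=13, q=9, a=3
  step 5: m=14, q=8, a=3
  step 6: m=10, q=21, a=1
  step 7: m=11, q=7, a=3
  step 8: m=10, q=24, a=1
  step 9: m=14, q=3, a=10
  step 10: m=16, q=4, a=8
  step 11: m=16, q=3, a=10
  step 12: m=14, q=24, a=1
  step 13: m=10, q=7, a=3
  step 14: m=11, q=21, a=1
  step 15: m=10, q=8, a=3
  step 16: m=14, q=9, a=3
  step 17: m=13, q=11, a=2
  step 18: m=9, q=17, a=1
  step 19: m=8, q=12, a=2
  step 20: m=16, q=1, a=32
a_20 = 2*a_0 = 32, so the period closes here.
sqrt(268) = [16; 2, 1, 2, 3, 3, 1, 3, 1, 10, 8, 10, 1, 3, 1, 3, 3, 2, 1, 2, 32]
Period length = 20

20


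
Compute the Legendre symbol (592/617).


p = 617 is prime, so compute (592/617) with the reciprocity algorithm (Jacobi-symbol steps: pull out 2s via (2/n), flip via reciprocity, reduce):
  pull out 2: (2/617) = +1  (since 617 mod 8 = 1)
  pull out 2: (2/617) = +1  (since 617 mod 8 = 1)
  pull out 2: (2/617) = +1  (since 617 mod 8 = 1)
  pull out 2: (2/617) = +1  (since 617 mod 8 = 1)
  reciprocity: (37/617) -> +(617/37)
  reduce: (25/37)
  reciprocity: (25/37) -> +(37/25)
  reduce: (12/25)
  pull out 2: (2/25) = +1  (since 25 mod 8 = 1)
  pull out 2: (2/25) = +1  (since 25 mod 8 = 1)
  reciprocity: (3/25) -> +(25/3)
  reduce: (1/3)
  (1/3) = 1
Product of signs = 1
(592/617) = 1

1


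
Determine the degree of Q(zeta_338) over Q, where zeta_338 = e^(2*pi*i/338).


The degree equals Euler's totient phi(338).
338 = 2 * 13^2
phi(338) = 156

156


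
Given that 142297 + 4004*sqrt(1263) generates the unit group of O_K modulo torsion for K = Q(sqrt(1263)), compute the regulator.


epsilon = 142297 + 4004*sqrt(1263)
= 284594.0000
R = ln(284594.0000)
= 12.5588

12.5588


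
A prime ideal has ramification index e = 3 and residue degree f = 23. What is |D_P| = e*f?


|D_P| = e * f
= 3 * 23
= 69

69


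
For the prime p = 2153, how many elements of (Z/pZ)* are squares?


For prime p, the number of non-zero quadratic residues is (p-1)/2.
= (2153-1)/2
= 1076

1076


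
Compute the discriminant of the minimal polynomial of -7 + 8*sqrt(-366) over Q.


The element -7 + 8*sqrt(-366) has minimal polynomial:
x^2 + 14*x + 23473
Discriminant = (14)^2 - 4*(23473)
= 196 - 93892
= -93696

-93696


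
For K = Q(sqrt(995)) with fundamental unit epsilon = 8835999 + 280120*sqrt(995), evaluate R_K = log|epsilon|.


epsilon = 8835999 + 280120*sqrt(995)
= 1.7672e+07
R = ln(1.7672e+07)
= 16.6875

16.6875


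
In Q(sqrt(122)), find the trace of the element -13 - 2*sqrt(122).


Tr(a + b*sqrt(d)) = (a + b*sqrt(d)) + (a - b*sqrt(d)) = 2a
= 2 * (-13)
= -26

-26


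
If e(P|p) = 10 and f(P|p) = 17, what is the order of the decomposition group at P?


|D_P| = e * f
= 10 * 17
= 170

170


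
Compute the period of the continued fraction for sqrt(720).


Run the CF algorithm for sqrt(720).
a_0 = floor(sqrt(720)) = 26; set m_0=0, q_0=1.
Recurrence: m' = q*a - m,  q' = (d - m'^2)/q,  a' = floor((a_0 + m')/q').
  step 1: m=26, q=44, a=1
  step 2: m=18, q=9, a=4
  step 3: m=18, q=44, a=1
  step 4: m=26, q=1, a=52
a_4 = 2*a_0 = 52, so the period closes here.
sqrt(720) = [26; 1, 4, 1, 52]
Period length = 4

4


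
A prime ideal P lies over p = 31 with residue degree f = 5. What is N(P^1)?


N(P^a) = p^(a*f)
= 31^(1*5)
= 31^5
= 28629151

28629151


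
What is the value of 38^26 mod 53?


p = 53 is prime and the exponent is (p-1)/2 = 26, so by Euler's criterion 38^26 = (38/53) = +1 or -1 mod 53.
Compute by square-and-multiply:
  26 = 16 + 8 + 2 (binary 11010)
  Repeated squaring mod 53: 38^1 = 38, 38^2 = 13, 38^4 = 10, 38^8 = 47, 38^16 = 36
  38^26 = 38^16 * 38^8 * 38^2 = 36 * 47 * 13 mod 53
    36 * 47 = 1692 = 49 mod 53
    49 * 13 = 637 = 1 mod 53
  38^26 = 1 mod 53
Result 1: 38 is a quadratic residue mod 53.
38^26 mod 53 = 1

1


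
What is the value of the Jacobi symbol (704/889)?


Compute (704/889) via quadratic reciprocity:
  pull out 2: (2/889) = +1  (since 889 mod 8 = 1)
  pull out 2: (2/889) = +1  (since 889 mod 8 = 1)
  pull out 2: (2/889) = +1  (since 889 mod 8 = 1)
  pull out 2: (2/889) = +1  (since 889 mod 8 = 1)
  pull out 2: (2/889) = +1  (since 889 mod 8 = 1)
  pull out 2: (2/889) = +1  (since 889 mod 8 = 1)
  reciprocity: (11/889) -> +(889/11)
  reduce: (9/11)
  reciprocity: (9/11) -> +(11/9)
  reduce: (2/9)
  pull out 2: (2/9) = +1  (since 9 mod 8 = 1)
  (1/9) = 1
Product of signs = 1

1


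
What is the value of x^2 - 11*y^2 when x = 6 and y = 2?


x^2 - d*y^2
= 6^2 - 11*2^2
= 36 - 44
= -8

-8


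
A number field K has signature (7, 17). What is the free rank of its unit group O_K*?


By Dirichlet's unit theorem:
rank = r1 + r2 - 1
= 7 + 17 - 1
= 23

23


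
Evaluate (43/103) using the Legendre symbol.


p = 103 is prime, so compute (43/103) with the reciprocity algorithm (Jacobi-symbol steps: pull out 2s via (2/n), flip via reciprocity, reduce):
  reciprocity: (43/103) -> -(103/43)
  reduce: (17/43)
  reciprocity: (17/43) -> +(43/17)
  reduce: (9/17)
  reciprocity: (9/17) -> +(17/9)
  reduce: (8/9)
  pull out 2: (2/9) = +1  (since 9 mod 8 = 1)
  pull out 2: (2/9) = +1  (since 9 mod 8 = 1)
  pull out 2: (2/9) = +1  (since 9 mod 8 = 1)
  (1/9) = 1
Product of signs = -1
(43/103) = -1

-1


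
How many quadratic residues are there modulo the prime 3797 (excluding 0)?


For prime p, the number of non-zero quadratic residues is (p-1)/2.
= (3797-1)/2
= 1898

1898


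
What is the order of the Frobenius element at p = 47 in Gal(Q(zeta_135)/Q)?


The Frobenius at p in Gal(Q(zeta_n)/Q) = (Z/nZ)* is the class of p, so its order is ord_135(47), the smallest k >= 1 with 47^k = 1 mod 135.
n = 135 = 3^3 * 5, phi(135) = 72; the order divides phi(n).
Divisors of 72: 1, 2, 3, 4, 6, 8, 9, 12, 18, 24, 36, 72
Repeated squaring mod 135: 47^1 = 47, 47^2 = 49, 47^4 = 106, 47^8 = 31, 47^16 = 16, 47^32 = 121, 47^64 = 61
Test divisors in increasing order:
  k=1: 47^1 = 47 mod 135
  k=2: 47^2 = 49 mod 135
  k=3: 47^3 = 49 * 47 = 8 mod 135
  k=4: 47^4 = 106 mod 135
  k=6: 47^6 = 106 * 49 = 64 mod 135
  k=8: 47^8 = 31 mod 135
  k=9: 47^9 = 31 * 47 = 107 mod 135
  k=12: 47^12 = 31 * 106 = 46 mod 135
  k=18: 47^18 = 16 * 49 = 109 mod 135
  k=24: 47^24 = 16 * 31 = 91 mod 135
  k=36: 47^36 = 121 * 106 = 1 mod 135  <- first divisor giving 1
Order = 36

36


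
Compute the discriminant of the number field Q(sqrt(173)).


For K = Q(sqrt(d)) with d squarefree: disc(K) = d if d = 1 mod 4, and disc(K) = 4d if d = 2 or 3 mod 4.
Here d = 173, and d mod 4 = 1.
d = 1 mod 4 (O_K = Z[(1+sqrt(d))/2]), so disc(K) = d = 173

173


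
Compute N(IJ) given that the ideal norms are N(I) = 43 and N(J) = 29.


N(IJ) = N(I) * N(J)
= 43 * 29
= 1247

1247


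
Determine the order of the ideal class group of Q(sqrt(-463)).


K = Q(sqrt(-463)). d mod 4 = 1, so D = disc(K) = d = -463
h(K) equals the number of primitive reduced positive-definite forms (a, b, c) = a*x^2 + b*x*y + c*y^2 with b^2 - 4ac = D,
where reduced means |b| <= a <= c, with b >= 0 whenever |b| = a or a = c, and primitive means gcd(a, b, c) = 1.
Reduced forces 3a^2 <= |D| = 463, so 1 <= a <= 12; b must have the parity of D, and c = (b^2 - D)/(4a) must be an integer >= a.
Enumerate a = 1..12, b in [-a, a]:
  a=1: (1, 1, 116)  [1]
  a=2: (2, -1, 58), (2, 1, 58)  [2]
  a=3: none
  a=4: (4, -1, 29), (4, 1, 29)  [2]
  a=5..7: none
  a=8: (8, -7, 16), (8, 7, 16)  [2]
  a=9..12: none
Total reduced forms: 1 + 2 + 2 + 2 = 7
h = 7

7


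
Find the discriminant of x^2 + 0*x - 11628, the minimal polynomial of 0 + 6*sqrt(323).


The element 0 + 6*sqrt(323) has minimal polynomial:
x^2 + 0*x - 11628
Discriminant = (0)^2 - 4*(-11628)
= 0 + 46512
= 46512

46512


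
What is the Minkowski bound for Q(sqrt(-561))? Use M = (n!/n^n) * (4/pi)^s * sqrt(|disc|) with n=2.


d = -561, d mod 4 = 3, so disc(K) = 4d = -2244; |disc(K)| = 2244
Imaginary quadratic field, so n = 2, s = r2 = 1, r1 = 0
M = (n!/n^n) * (4/pi)^s * sqrt(|disc(K)|) = (2!/2^2) * (4/pi)^1 * sqrt(2244)
= 0.5 * 1.273240 * 47.370877
= 30.1572

30.1572


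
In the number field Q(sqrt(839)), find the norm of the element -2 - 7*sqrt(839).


N(a + b*sqrt(d)) = a^2 - d*b^2
= (-2)^2 - (839)*(-7)^2
= 4 - 41111
= -41107

-41107


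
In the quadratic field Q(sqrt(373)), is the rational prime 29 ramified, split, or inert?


K = Q(sqrt(373)). Since d mod 4 = 1, disc(K) = 373.
Check p | disc: 373 mod 29 = 25.
p does not divide disc. Compute Legendre symbol (d/p):
25^((29-1)/2) mod 29 = 1
(d/p) = 1, so p splits: (p) = P*P' with e=1, f=1, g=2.
Therefore p is split.

split


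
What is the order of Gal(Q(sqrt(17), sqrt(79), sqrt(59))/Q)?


The 3 square roots of distinct primes are multiplicatively independent over Q,
so [K:Q] = 2^3 and Gal(K/Q) is isomorphic to (Z/2Z)^3.
|Gal| = 2^3 = 8

8


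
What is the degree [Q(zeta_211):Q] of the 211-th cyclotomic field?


The degree equals Euler's totient phi(211).
211 = 211
phi(211) = 210

210


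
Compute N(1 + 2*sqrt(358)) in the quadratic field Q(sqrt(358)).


N(a + b*sqrt(d)) = a^2 - d*b^2
= (1)^2 - (358)*(2)^2
= 1 - 1432
= -1431

-1431


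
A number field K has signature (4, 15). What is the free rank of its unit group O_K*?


By Dirichlet's unit theorem:
rank = r1 + r2 - 1
= 4 + 15 - 1
= 18

18


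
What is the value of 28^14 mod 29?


p = 29 is prime and the exponent is (p-1)/2 = 14, so by Euler's criterion 28^14 = (28/29) = +1 or -1 mod 29.
Compute by square-and-multiply:
  14 = 8 + 4 + 2 (binary 1110)
  Repeated squaring mod 29: 28^1 = 28, 28^2 = 1, 28^4 = 1, 28^8 = 1
  28^14 = 28^8 * 28^4 * 28^2 = 1 * 1 * 1 mod 29
    1 * 1 = 1 = 1 mod 29
    1 * 1 = 1 = 1 mod 29
  28^14 = 1 mod 29
Result 1: 28 is a quadratic residue mod 29.
28^14 mod 29 = 1

1


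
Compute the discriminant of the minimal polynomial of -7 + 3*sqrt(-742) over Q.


The element -7 + 3*sqrt(-742) has minimal polynomial:
x^2 + 14*x + 6727
Discriminant = (14)^2 - 4*(6727)
= 196 - 26908
= -26712

-26712


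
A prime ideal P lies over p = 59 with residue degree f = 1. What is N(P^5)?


N(P^a) = p^(a*f)
= 59^(5*1)
= 59^5
= 714924299

714924299


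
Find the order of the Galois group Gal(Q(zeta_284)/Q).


|Gal(Q(zeta_284)/Q)| = phi(284)
= 140

140


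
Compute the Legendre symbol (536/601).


p = 601 is prime, so compute (536/601) with the reciprocity algorithm (Jacobi-symbol steps: pull out 2s via (2/n), flip via reciprocity, reduce):
  pull out 2: (2/601) = +1  (since 601 mod 8 = 1)
  pull out 2: (2/601) = +1  (since 601 mod 8 = 1)
  pull out 2: (2/601) = +1  (since 601 mod 8 = 1)
  reciprocity: (67/601) -> +(601/67)
  reduce: (65/67)
  reciprocity: (65/67) -> +(67/65)
  reduce: (2/65)
  pull out 2: (2/65) = +1  (since 65 mod 8 = 1)
  (1/65) = 1
Product of signs = 1
(536/601) = 1

1


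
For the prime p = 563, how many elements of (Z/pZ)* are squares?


For prime p, the number of non-zero quadratic residues is (p-1)/2.
= (563-1)/2
= 281

281


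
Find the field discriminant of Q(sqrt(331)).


For K = Q(sqrt(d)) with d squarefree: disc(K) = d if d = 1 mod 4, and disc(K) = 4d if d = 2 or 3 mod 4.
Here d = 331, and d mod 4 = 3.
d = 3 mod 4, not 1 (O_K = Z[sqrt(d)]), so disc(K) = 4d = 4 * (331) = 1324

1324


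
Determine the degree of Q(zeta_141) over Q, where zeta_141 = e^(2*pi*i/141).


The degree equals Euler's totient phi(141).
141 = 3 * 47
phi(141) = 92

92


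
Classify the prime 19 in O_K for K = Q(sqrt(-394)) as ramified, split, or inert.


K = Q(sqrt(-394)). Since d mod 4 = 2, disc(K) = -1576.
Check p | disc: -1576 mod 19 = 1.
p does not divide disc. Compute Legendre symbol (d/p):
5^((19-1)/2) mod 19 = 1
(d/p) = 1, so p splits: (p) = P*P' with e=1, f=1, g=2.
Therefore p is split.

split


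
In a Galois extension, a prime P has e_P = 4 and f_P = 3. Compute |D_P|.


|D_P| = e * f
= 4 * 3
= 12

12


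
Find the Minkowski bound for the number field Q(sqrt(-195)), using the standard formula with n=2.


d = -195, d mod 4 = 1, so disc(K) = d = -195; |disc(K)| = 195
Imaginary quadratic field, so n = 2, s = r2 = 1, r1 = 0
M = (n!/n^n) * (4/pi)^s * sqrt(|disc(K)|) = (2!/2^2) * (4/pi)^1 * sqrt(195)
= 0.5 * 1.273240 * 13.964240
= 8.8899

8.8899


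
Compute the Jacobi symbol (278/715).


Compute (278/715) via quadratic reciprocity:
  pull out 2: (2/715) = -1  (since 715 mod 8 = 3)
  reciprocity: (139/715) -> -(715/139)
  reduce: (20/139)
  pull out 2: (2/139) = -1  (since 139 mod 8 = 3)
  pull out 2: (2/139) = -1  (since 139 mod 8 = 3)
  reciprocity: (5/139) -> +(139/5)
  reduce: (4/5)
  pull out 2: (2/5) = -1  (since 5 mod 8 = 5)
  pull out 2: (2/5) = -1  (since 5 mod 8 = 5)
  (1/5) = 1
Product of signs = 1

1


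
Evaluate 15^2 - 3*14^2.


x^2 - d*y^2
= 15^2 - 3*14^2
= 225 - 588
= -363

-363


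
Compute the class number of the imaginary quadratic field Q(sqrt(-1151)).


K = Q(sqrt(-1151)). d mod 4 = 1, so D = disc(K) = d = -1151
h(K) equals the number of primitive reduced positive-definite forms (a, b, c) = a*x^2 + b*x*y + c*y^2 with b^2 - 4ac = D,
where reduced means |b| <= a <= c, with b >= 0 whenever |b| = a or a = c, and primitive means gcd(a, b, c) = 1.
Reduced forces 3a^2 <= |D| = 1151, so 1 <= a <= 19; b must have the parity of D, and c = (b^2 - D)/(4a) must be an integer >= a.
Enumerate a = 1..19, b in [-a, a]:
  a=1: (1, 1, 288)  [1]
  a=2: (2, -1, 144), (2, 1, 144)  [2]
  a=3: (3, -1, 96), (3, 1, 96)  [2]
  a=4: (4, -1, 72), (4, 1, 72)  [2]
  a=5: (5, -3, 58), (5, 3, 58)  [2]
  a=6: (6, -5, 49), (6, -1, 48), (6, 1, 48), (6, 5, 49)  [4]
  a=7: (7, -5, 42), (7, 5, 42)  [2]
  a=8: (8, -1, 36), (8, 1, 36)  [2]
  a=9: (9, -1, 32), (9, 1, 32)  [2]
  a=10: (10, -7, 30), (10, -3, 29), (10, 3, 29), (10, 7, 30)  [4]
  a=11: (11, -9, 28), (11, 9, 28)  [2]
  a=12: (12, -7, 25), (12, -1, 24), (12, 1, 24), (12, 7, 25)  [4]
  a=13: none
  a=14: (14, -9, 22), (14, -5, 21), (14, 5, 21), (14, 9, 22)  [4]
  a=15: (15, -13, 22), (15, -7, 20), (15, 7, 20), (15, 13, 22)  [4]
  a=16: (16, -1, 18), (16, 1, 18)  [2]
  a=17: none
  a=18: (18, -17, 20), (18, 17, 20)  [2]
  a=19: none
Total reduced forms: 1 + 2 + 2 + 2 + 2 + 4 + 2 + 2 + 2 + 4 + 2 + 4 + 4 + 4 + 2 + 2 = 41
h = 41

41


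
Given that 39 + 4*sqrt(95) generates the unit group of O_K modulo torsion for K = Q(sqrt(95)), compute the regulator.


epsilon = 39 + 4*sqrt(95)
= 77.9872
R = ln(77.9872)
= 4.3565

4.3565


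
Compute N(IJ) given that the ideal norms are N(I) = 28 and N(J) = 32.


N(IJ) = N(I) * N(J)
= 28 * 32
= 896

896


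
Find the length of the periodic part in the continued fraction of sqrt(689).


Run the CF algorithm for sqrt(689).
a_0 = floor(sqrt(689)) = 26; set m_0=0, q_0=1.
Recurrence: m' = q*a - m,  q' = (d - m'^2)/q,  a' = floor((a_0 + m')/q').
  step 1: m=26, q=13, a=4
  step 2: m=26, q=1, a=52
a_2 = 2*a_0 = 52, so the period closes here.
sqrt(689) = [26; 4, 52]
Period length = 2

2


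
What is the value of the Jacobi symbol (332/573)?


Compute (332/573) via quadratic reciprocity:
  pull out 2: (2/573) = -1  (since 573 mod 8 = 5)
  pull out 2: (2/573) = -1  (since 573 mod 8 = 5)
  reciprocity: (83/573) -> +(573/83)
  reduce: (75/83)
  reciprocity: (75/83) -> -(83/75)
  reduce: (8/75)
  pull out 2: (2/75) = -1  (since 75 mod 8 = 3)
  pull out 2: (2/75) = -1  (since 75 mod 8 = 3)
  pull out 2: (2/75) = -1  (since 75 mod 8 = 3)
  (1/75) = 1
Product of signs = 1

1


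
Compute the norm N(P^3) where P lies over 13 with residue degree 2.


N(P^a) = p^(a*f)
= 13^(3*2)
= 13^6
= 4826809

4826809


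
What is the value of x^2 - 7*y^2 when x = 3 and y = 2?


x^2 - d*y^2
= 3^2 - 7*2^2
= 9 - 28
= -19

-19


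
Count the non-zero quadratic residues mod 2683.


For prime p, the number of non-zero quadratic residues is (p-1)/2.
= (2683-1)/2
= 1341

1341


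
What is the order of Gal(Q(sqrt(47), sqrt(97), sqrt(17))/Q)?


The 3 square roots of distinct primes are multiplicatively independent over Q,
so [K:Q] = 2^3 and Gal(K/Q) is isomorphic to (Z/2Z)^3.
|Gal| = 2^3 = 8

8


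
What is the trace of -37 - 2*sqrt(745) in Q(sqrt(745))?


Tr(a + b*sqrt(d)) = (a + b*sqrt(d)) + (a - b*sqrt(d)) = 2a
= 2 * (-37)
= -74

-74


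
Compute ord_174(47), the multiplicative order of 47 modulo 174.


We want ord_174(47), the smallest k >= 1 with 47^k = 1 mod 174.
n = 174 = 2 * 3 * 29, phi(174) = 56; the order divides phi(n).
Divisors of 56: 1, 2, 4, 7, 8, 14, 28, 56
Repeated squaring mod 174: 47^1 = 47, 47^2 = 121, 47^4 = 25, 47^8 = 103, 47^16 = 169, 47^32 = 25
Test divisors in increasing order:
  k=1: 47^1 = 47 mod 174
  k=2: 47^2 = 121 mod 174
  k=4: 47^4 = 25 mod 174
  k=7: 47^7 = 25 * 121 * 47 = 17 mod 174
  k=8: 47^8 = 103 mod 174
  k=14: 47^14 = 103 * 25 * 121 = 115 mod 174
  k=28: 47^28 = 169 * 103 * 25 = 1 mod 174  <- first divisor giving 1
Order = 28

28


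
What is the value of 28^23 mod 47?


p = 47 is prime and the exponent is (p-1)/2 = 23, so by Euler's criterion 28^23 = (28/47) = +1 or -1 mod 47.
Compute by square-and-multiply:
  23 = 16 + 4 + 2 + 1 (binary 10111)
  Repeated squaring mod 47: 28^1 = 28, 28^2 = 32, 28^4 = 37, 28^8 = 6, 28^16 = 36
  28^23 = 28^16 * 28^4 * 28^2 * 28^1 = 36 * 37 * 32 * 28 mod 47
    36 * 37 = 1332 = 16 mod 47
    16 * 32 = 512 = 42 mod 47
    42 * 28 = 1176 = 1 mod 47
  28^23 = 1 mod 47
Result 1: 28 is a quadratic residue mod 47.
28^23 mod 47 = 1

1


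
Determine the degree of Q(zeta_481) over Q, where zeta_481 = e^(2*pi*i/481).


The degree equals Euler's totient phi(481).
481 = 13 * 37
phi(481) = 432

432


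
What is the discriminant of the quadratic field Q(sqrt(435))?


For K = Q(sqrt(d)) with d squarefree: disc(K) = d if d = 1 mod 4, and disc(K) = 4d if d = 2 or 3 mod 4.
Here d = 435, and d mod 4 = 3.
d = 3 mod 4, not 1 (O_K = Z[sqrt(d)]), so disc(K) = 4d = 4 * (435) = 1740

1740


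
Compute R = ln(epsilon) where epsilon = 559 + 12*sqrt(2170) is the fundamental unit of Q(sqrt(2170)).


epsilon = 559 + 12*sqrt(2170)
= 1117.9991
R = ln(1117.9991)
= 7.0193

7.0193


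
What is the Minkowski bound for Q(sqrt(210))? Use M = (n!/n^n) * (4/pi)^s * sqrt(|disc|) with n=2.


d = 210, d mod 4 = 2, so disc(K) = 4d = 840; |disc(K)| = 840
Real quadratic field, so n = 2, s = r2 = 0, r1 = 2
M = (n!/n^n) * (4/pi)^s * sqrt(|disc(K)|) = (2!/2^2) * (4/pi)^0 * sqrt(840)
= 0.5 * 1.000000 * 28.982753
= 14.4914

14.4914


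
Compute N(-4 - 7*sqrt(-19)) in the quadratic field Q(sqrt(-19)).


N(a + b*sqrt(d)) = a^2 - d*b^2
= (-4)^2 - (-19)*(-7)^2
= 16 + 931
= 947

947


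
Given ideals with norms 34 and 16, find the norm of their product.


N(IJ) = N(I) * N(J)
= 34 * 16
= 544

544


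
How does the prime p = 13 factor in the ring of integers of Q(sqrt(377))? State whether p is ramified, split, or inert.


K = Q(sqrt(377)). Since d mod 4 = 1, disc(K) = 377.
Check p | disc: 377 mod 13 = 0.
p divides disc, so p ramifies: (p) = P^2 with e=2, f=1, g=1.
Therefore p is ramified.

ramified


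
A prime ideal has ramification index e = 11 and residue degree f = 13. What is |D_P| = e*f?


|D_P| = e * f
= 11 * 13
= 143

143


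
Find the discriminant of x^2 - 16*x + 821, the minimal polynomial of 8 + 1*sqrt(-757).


The element 8 + 1*sqrt(-757) has minimal polynomial:
x^2 - 16*x + 821
Discriminant = (-16)^2 - 4*(821)
= 256 - 3284
= -3028

-3028


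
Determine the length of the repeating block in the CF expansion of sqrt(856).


Run the CF algorithm for sqrt(856).
a_0 = floor(sqrt(856)) = 29; set m_0=0, q_0=1.
Recurrence: m' = q*a - m,  q' = (d - m'^2)/q,  a' = floor((a_0 + m')/q').
  step 1: m=29, q=15, a=3
  step 2: m=16, q=40, a=1
  step 3: m=24, q=7, a=7
  step 4: m=25, q=33, a=1
  step 5: m=8, q=24, a=1
  step 6: m=16, q=25, a=1
  step 7: m=9, q=31, a=1
  step 8: m=22, q=12, a=4
  step 9: m=26, q=15, a=3
  step 10: m=19, q=33, a=1
  step 11: m=14, q=20, a=2
  step 12: m=26, q=9, a=6
  step 13: m=28, q=8, a=7
  step 14: m=28, q=9, a=6
  step 15: m=26, q=20, a=2
  step 16: m=14, q=33, a=1
  step 17: m=19, q=15, a=3
  step 18: m=26, q=12, a=4
  step 19: m=22, q=31, a=1
  step 20: m=9, q=25, a=1
  step 21: m=16, q=24, a=1
  step 22: m=8, q=33, a=1
  step 23: m=25, q=7, a=7
  step 24: m=24, q=40, a=1
  step 25: m=16, q=15, a=3
  step 26: m=29, q=1, a=58
a_26 = 2*a_0 = 58, so the period closes here.
sqrt(856) = [29; 3, 1, 7, 1, 1, 1, 1, 4, 3, 1, 2, 6, 7, 6, 2, 1, 3, 4, 1, 1, 1, 1, 7, 1, 3, 58]
Period length = 26

26


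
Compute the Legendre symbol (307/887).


p = 887 is prime, so compute (307/887) with the reciprocity algorithm (Jacobi-symbol steps: pull out 2s via (2/n), flip via reciprocity, reduce):
  reciprocity: (307/887) -> -(887/307)
  reduce: (273/307)
  reciprocity: (273/307) -> +(307/273)
  reduce: (34/273)
  pull out 2: (2/273) = +1  (since 273 mod 8 = 1)
  reciprocity: (17/273) -> +(273/17)
  reduce: (1/17)
  (1/17) = 1
Product of signs = -1
(307/887) = -1

-1


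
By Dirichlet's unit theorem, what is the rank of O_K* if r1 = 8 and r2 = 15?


By Dirichlet's unit theorem:
rank = r1 + r2 - 1
= 8 + 15 - 1
= 22

22


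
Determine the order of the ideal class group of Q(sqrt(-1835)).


K = Q(sqrt(-1835)). d mod 4 = 1, so D = disc(K) = d = -1835
h(K) equals the number of primitive reduced positive-definite forms (a, b, c) = a*x^2 + b*x*y + c*y^2 with b^2 - 4ac = D,
where reduced means |b| <= a <= c, with b >= 0 whenever |b| = a or a = c, and primitive means gcd(a, b, c) = 1.
Reduced forces 3a^2 <= |D| = 1835, so 1 <= a <= 24; b must have the parity of D, and c = (b^2 - D)/(4a) must be an integer >= a.
Enumerate a = 1..24, b in [-a, a]:
  a=1: (1, 1, 459)  [1]
  a=2: none
  a=3: (3, -1, 153), (3, 1, 153)  [2]
  a=4: none
  a=5: (5, 5, 93)  [1]
  a=6..8: none
  a=9: (9, -1, 51), (9, 1, 51)  [2]
  a=10..14: none
  a=15: (15, -5, 31), (15, 5, 31)  [2]
  a=16: none
  a=17: (17, -1, 27), (17, 1, 27)  [2]
  a=18..24: none
Total reduced forms: 1 + 2 + 1 + 2 + 2 + 2 = 10
h = 10

10


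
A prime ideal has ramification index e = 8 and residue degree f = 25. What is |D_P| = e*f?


|D_P| = e * f
= 8 * 25
= 200

200


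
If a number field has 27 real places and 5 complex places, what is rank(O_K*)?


By Dirichlet's unit theorem:
rank = r1 + r2 - 1
= 27 + 5 - 1
= 31

31


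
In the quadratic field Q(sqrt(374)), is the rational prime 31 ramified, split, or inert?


K = Q(sqrt(374)). Since d mod 4 = 2, disc(K) = 1496.
Check p | disc: 1496 mod 31 = 8.
p does not divide disc. Compute Legendre symbol (d/p):
2^((31-1)/2) mod 31 = 1
(d/p) = 1, so p splits: (p) = P*P' with e=1, f=1, g=2.
Therefore p is split.

split


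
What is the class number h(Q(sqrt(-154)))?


K = Q(sqrt(-154)). d mod 4 = 2, so D = disc(K) = 4d = -616
h(K) equals the number of primitive reduced positive-definite forms (a, b, c) = a*x^2 + b*x*y + c*y^2 with b^2 - 4ac = D,
where reduced means |b| <= a <= c, with b >= 0 whenever |b| = a or a = c, and primitive means gcd(a, b, c) = 1.
Reduced forces 3a^2 <= |D| = 616, so 1 <= a <= 14; b must have the parity of D, and c = (b^2 - D)/(4a) must be an integer >= a.
Enumerate a = 1..14, b in [-a, a]:
  a=1: (1, 0, 154)  [1]
  a=2: (2, 0, 77)  [1]
  a=3..4: none
  a=5: (5, -2, 31), (5, 2, 31)  [2]
  a=6: none
  a=7: (7, 0, 22)  [1]
  a=8..9: none
  a=10: (10, -8, 17), (10, 8, 17)  [2]
  a=11: (11, 0, 14)  [1]
  a=12..14: none
Total reduced forms: 1 + 1 + 2 + 1 + 2 + 1 = 8
h = 8

8


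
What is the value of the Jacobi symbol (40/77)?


Compute (40/77) via quadratic reciprocity:
  pull out 2: (2/77) = -1  (since 77 mod 8 = 5)
  pull out 2: (2/77) = -1  (since 77 mod 8 = 5)
  pull out 2: (2/77) = -1  (since 77 mod 8 = 5)
  reciprocity: (5/77) -> +(77/5)
  reduce: (2/5)
  pull out 2: (2/5) = -1  (since 5 mod 8 = 5)
  (1/5) = 1
Product of signs = 1

1


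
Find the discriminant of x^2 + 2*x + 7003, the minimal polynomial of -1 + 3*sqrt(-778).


The element -1 + 3*sqrt(-778) has minimal polynomial:
x^2 + 2*x + 7003
Discriminant = (2)^2 - 4*(7003)
= 4 - 28012
= -28008

-28008


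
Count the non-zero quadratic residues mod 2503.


For prime p, the number of non-zero quadratic residues is (p-1)/2.
= (2503-1)/2
= 1251

1251


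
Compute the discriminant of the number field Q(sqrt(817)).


For K = Q(sqrt(d)) with d squarefree: disc(K) = d if d = 1 mod 4, and disc(K) = 4d if d = 2 or 3 mod 4.
Here d = 817, and d mod 4 = 1.
d = 1 mod 4 (O_K = Z[(1+sqrt(d))/2]), so disc(K) = d = 817

817


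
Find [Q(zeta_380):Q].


The degree equals Euler's totient phi(380).
380 = 2^2 * 5 * 19
phi(380) = 144

144


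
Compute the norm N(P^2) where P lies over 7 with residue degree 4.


N(P^a) = p^(a*f)
= 7^(2*4)
= 7^8
= 5764801

5764801


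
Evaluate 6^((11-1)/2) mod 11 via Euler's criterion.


p = 11 is prime and the exponent is (p-1)/2 = 5, so by Euler's criterion 6^5 = (6/11) = +1 or -1 mod 11.
Compute by square-and-multiply:
  5 = 4 + 1 (binary 101)
  Repeated squaring mod 11: 6^1 = 6, 6^2 = 3, 6^4 = 9
  6^5 = 6^4 * 6^1 = 9 * 6 mod 11
    9 * 6 = 54 = 10 mod 11
  6^5 = 10 mod 11
Result 10 = p - 1 = -1 mod 11: 6 is a quadratic non-residue mod 11. As a residue in [0, p-1] the value is 10.
6^5 mod 11 = 10

10


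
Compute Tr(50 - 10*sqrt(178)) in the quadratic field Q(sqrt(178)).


Tr(a + b*sqrt(d)) = (a + b*sqrt(d)) + (a - b*sqrt(d)) = 2a
= 2 * (50)
= 100

100


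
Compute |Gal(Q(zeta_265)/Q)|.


|Gal(Q(zeta_265)/Q)| = phi(265)
= 208

208


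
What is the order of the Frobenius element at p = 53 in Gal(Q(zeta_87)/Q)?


The Frobenius at p in Gal(Q(zeta_n)/Q) = (Z/nZ)* is the class of p, so its order is ord_87(53), the smallest k >= 1 with 53^k = 1 mod 87.
n = 87 = 3 * 29, phi(87) = 56; the order divides phi(n).
Divisors of 56: 1, 2, 4, 7, 8, 14, 28, 56
Repeated squaring mod 87: 53^1 = 53, 53^2 = 25, 53^4 = 16, 53^8 = 82, 53^16 = 25, 53^32 = 16
Test divisors in increasing order:
  k=1: 53^1 = 53 mod 87
  k=2: 53^2 = 25 mod 87
  k=4: 53^4 = 16 mod 87
  k=7: 53^7 = 16 * 25 * 53 = 59 mod 87
  k=8: 53^8 = 82 mod 87
  k=14: 53^14 = 82 * 16 * 25 = 1 mod 87  <- first divisor giving 1
Order = 14

14


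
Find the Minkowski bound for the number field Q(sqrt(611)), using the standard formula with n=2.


d = 611, d mod 4 = 3, so disc(K) = 4d = 2444; |disc(K)| = 2444
Real quadratic field, so n = 2, s = r2 = 0, r1 = 2
M = (n!/n^n) * (4/pi)^s * sqrt(|disc(K)|) = (2!/2^2) * (4/pi)^0 * sqrt(2444)
= 0.5 * 1.000000 * 49.436828
= 24.7184

24.7184


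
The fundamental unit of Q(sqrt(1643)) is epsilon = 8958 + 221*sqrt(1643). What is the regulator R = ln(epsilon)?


epsilon = 8958 + 221*sqrt(1643)
= 17915.9999
R = ln(17915.9999)
= 9.7934

9.7934


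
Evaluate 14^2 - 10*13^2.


x^2 - d*y^2
= 14^2 - 10*13^2
= 196 - 1690
= -1494

-1494


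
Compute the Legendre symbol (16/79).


p = 79 is prime, so compute (16/79) with the reciprocity algorithm (Jacobi-symbol steps: pull out 2s via (2/n), flip via reciprocity, reduce):
  pull out 2: (2/79) = +1  (since 79 mod 8 = 7)
  pull out 2: (2/79) = +1  (since 79 mod 8 = 7)
  pull out 2: (2/79) = +1  (since 79 mod 8 = 7)
  pull out 2: (2/79) = +1  (since 79 mod 8 = 7)
  (1/79) = 1
Product of signs = 1
(16/79) = 1

1


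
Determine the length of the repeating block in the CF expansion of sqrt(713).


Run the CF algorithm for sqrt(713).
a_0 = floor(sqrt(713)) = 26; set m_0=0, q_0=1.
Recurrence: m' = q*a - m,  q' = (d - m'^2)/q,  a' = floor((a_0 + m')/q').
  step 1: m=26, q=37, a=1
  step 2: m=11, q=16, a=2
  step 3: m=21, q=17, a=2
  step 4: m=13, q=32, a=1
  step 5: m=19, q=11, a=4
  step 6: m=25, q=8, a=6
  step 7: m=23, q=23, a=2
  step 8: m=23, q=8, a=6
  step 9: m=25, q=11, a=4
  step 10: m=19, q=32, a=1
  step 11: m=13, q=17, a=2
  step 12: m=21, q=16, a=2
  step 13: m=11, q=37, a=1
  step 14: m=26, q=1, a=52
a_14 = 2*a_0 = 52, so the period closes here.
sqrt(713) = [26; 1, 2, 2, 1, 4, 6, 2, 6, 4, 1, 2, 2, 1, 52]
Period length = 14

14


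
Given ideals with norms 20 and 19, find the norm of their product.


N(IJ) = N(I) * N(J)
= 20 * 19
= 380

380


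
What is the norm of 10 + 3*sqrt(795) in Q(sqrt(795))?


N(a + b*sqrt(d)) = a^2 - d*b^2
= (10)^2 - (795)*(3)^2
= 100 - 7155
= -7055

-7055


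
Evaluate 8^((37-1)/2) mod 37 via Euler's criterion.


p = 37 is prime and the exponent is (p-1)/2 = 18, so by Euler's criterion 8^18 = (8/37) = +1 or -1 mod 37.
Compute by square-and-multiply:
  18 = 16 + 2 (binary 10010)
  Repeated squaring mod 37: 8^1 = 8, 8^2 = 27, 8^4 = 26, 8^8 = 10, 8^16 = 26
  8^18 = 8^16 * 8^2 = 26 * 27 mod 37
    26 * 27 = 702 = 36 mod 37
  8^18 = 36 mod 37
Result 36 = p - 1 = -1 mod 37: 8 is a quadratic non-residue mod 37. As a residue in [0, p-1] the value is 36.
8^18 mod 37 = 36

36


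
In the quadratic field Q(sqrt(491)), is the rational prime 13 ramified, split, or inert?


K = Q(sqrt(491)). Since d mod 4 = 3, disc(K) = 1964.
Check p | disc: 1964 mod 13 = 1.
p does not divide disc. Compute Legendre symbol (d/p):
10^((13-1)/2) mod 13 = 1
(d/p) = 1, so p splits: (p) = P*P' with e=1, f=1, g=2.
Therefore p is split.

split


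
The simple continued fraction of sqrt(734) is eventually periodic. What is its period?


Run the CF algorithm for sqrt(734).
a_0 = floor(sqrt(734)) = 27; set m_0=0, q_0=1.
Recurrence: m' = q*a - m,  q' = (d - m'^2)/q,  a' = floor((a_0 + m')/q').
  step 1: m=27, q=5, a=10
  step 2: m=23, q=41, a=1
  step 3: m=18, q=10, a=4
  step 4: m=22, q=25, a=1
  step 5: m=3, q=29, a=1
  step 6: m=26, q=2, a=26
  step 7: m=26, q=29, a=1
  step 8: m=3, q=25, a=1
  step 9: m=22, q=10, a=4
  step 10: m=18, q=41, a=1
  step 11: m=23, q=5, a=10
  step 12: m=27, q=1, a=54
a_12 = 2*a_0 = 54, so the period closes here.
sqrt(734) = [27; 10, 1, 4, 1, 1, 26, 1, 1, 4, 1, 10, 54]
Period length = 12

12


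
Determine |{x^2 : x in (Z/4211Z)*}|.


For prime p, the number of non-zero quadratic residues is (p-1)/2.
= (4211-1)/2
= 2105

2105


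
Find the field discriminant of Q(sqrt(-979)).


For K = Q(sqrt(d)) with d squarefree: disc(K) = d if d = 1 mod 4, and disc(K) = 4d if d = 2 or 3 mod 4.
Here d = -979, and d mod 4 = 1.
d = 1 mod 4 (O_K = Z[(1+sqrt(d))/2]), so disc(K) = d = -979

-979


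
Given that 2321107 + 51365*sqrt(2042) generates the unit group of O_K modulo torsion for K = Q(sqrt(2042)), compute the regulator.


epsilon = 2321107 + 51365*sqrt(2042)
= 4.6422e+06
R = ln(4.6422e+06)
= 15.3507

15.3507


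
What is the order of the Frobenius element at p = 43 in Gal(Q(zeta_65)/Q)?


The Frobenius at p in Gal(Q(zeta_n)/Q) = (Z/nZ)* is the class of p, so its order is ord_65(43), the smallest k >= 1 with 43^k = 1 mod 65.
n = 65 = 5 * 13, phi(65) = 48; the order divides phi(n).
Divisors of 48: 1, 2, 3, 4, 6, 8, 12, 16, 24, 48
Repeated squaring mod 65: 43^1 = 43, 43^2 = 29, 43^4 = 61, 43^8 = 16, 43^16 = 61, 43^32 = 16
Test divisors in increasing order:
  k=1: 43^1 = 43 mod 65
  k=2: 43^2 = 29 mod 65
  k=3: 43^3 = 29 * 43 = 12 mod 65
  k=4: 43^4 = 61 mod 65
  k=6: 43^6 = 61 * 29 = 14 mod 65
  k=8: 43^8 = 16 mod 65
  k=12: 43^12 = 16 * 61 = 1 mod 65  <- first divisor giving 1
Order = 12

12


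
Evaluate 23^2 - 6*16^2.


x^2 - d*y^2
= 23^2 - 6*16^2
= 529 - 1536
= -1007

-1007


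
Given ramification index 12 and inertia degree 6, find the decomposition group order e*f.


|D_P| = e * f
= 12 * 6
= 72

72


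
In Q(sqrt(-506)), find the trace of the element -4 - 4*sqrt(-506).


Tr(a + b*sqrt(d)) = (a + b*sqrt(d)) + (a - b*sqrt(d)) = 2a
= 2 * (-4)
= -8

-8


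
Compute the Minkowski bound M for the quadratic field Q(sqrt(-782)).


d = -782, d mod 4 = 2, so disc(K) = 4d = -3128; |disc(K)| = 3128
Imaginary quadratic field, so n = 2, s = r2 = 1, r1 = 0
M = (n!/n^n) * (4/pi)^s * sqrt(|disc(K)|) = (2!/2^2) * (4/pi)^1 * sqrt(3128)
= 0.5 * 1.273240 * 55.928526
= 35.6052

35.6052


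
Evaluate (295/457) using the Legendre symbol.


p = 457 is prime, so compute (295/457) with the reciprocity algorithm (Jacobi-symbol steps: pull out 2s via (2/n), flip via reciprocity, reduce):
  reciprocity: (295/457) -> +(457/295)
  reduce: (162/295)
  pull out 2: (2/295) = +1  (since 295 mod 8 = 7)
  reciprocity: (81/295) -> +(295/81)
  reduce: (52/81)
  pull out 2: (2/81) = +1  (since 81 mod 8 = 1)
  pull out 2: (2/81) = +1  (since 81 mod 8 = 1)
  reciprocity: (13/81) -> +(81/13)
  reduce: (3/13)
  reciprocity: (3/13) -> +(13/3)
  reduce: (1/3)
  (1/3) = 1
Product of signs = 1
(295/457) = 1

1


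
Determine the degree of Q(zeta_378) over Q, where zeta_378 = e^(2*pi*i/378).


The degree equals Euler's totient phi(378).
378 = 2 * 3^3 * 7
phi(378) = 108

108


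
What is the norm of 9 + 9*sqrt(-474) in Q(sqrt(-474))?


N(a + b*sqrt(d)) = a^2 - d*b^2
= (9)^2 - (-474)*(9)^2
= 81 + 38394
= 38475

38475


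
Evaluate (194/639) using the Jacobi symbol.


Compute (194/639) via quadratic reciprocity:
  pull out 2: (2/639) = +1  (since 639 mod 8 = 7)
  reciprocity: (97/639) -> +(639/97)
  reduce: (57/97)
  reciprocity: (57/97) -> +(97/57)
  reduce: (40/57)
  pull out 2: (2/57) = +1  (since 57 mod 8 = 1)
  pull out 2: (2/57) = +1  (since 57 mod 8 = 1)
  pull out 2: (2/57) = +1  (since 57 mod 8 = 1)
  reciprocity: (5/57) -> +(57/5)
  reduce: (2/5)
  pull out 2: (2/5) = -1  (since 5 mod 8 = 5)
  (1/5) = 1
Product of signs = -1

-1


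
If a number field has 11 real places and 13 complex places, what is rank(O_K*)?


By Dirichlet's unit theorem:
rank = r1 + r2 - 1
= 11 + 13 - 1
= 23

23


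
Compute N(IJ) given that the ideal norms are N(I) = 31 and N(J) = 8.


N(IJ) = N(I) * N(J)
= 31 * 8
= 248

248


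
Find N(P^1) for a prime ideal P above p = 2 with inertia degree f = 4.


N(P^a) = p^(a*f)
= 2^(1*4)
= 2^4
= 16

16


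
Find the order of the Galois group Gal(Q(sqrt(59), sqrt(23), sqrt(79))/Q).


The 3 square roots of distinct primes are multiplicatively independent over Q,
so [K:Q] = 2^3 and Gal(K/Q) is isomorphic to (Z/2Z)^3.
|Gal| = 2^3 = 8

8


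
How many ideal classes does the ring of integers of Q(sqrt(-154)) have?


K = Q(sqrt(-154)). d mod 4 = 2, so D = disc(K) = 4d = -616
h(K) equals the number of primitive reduced positive-definite forms (a, b, c) = a*x^2 + b*x*y + c*y^2 with b^2 - 4ac = D,
where reduced means |b| <= a <= c, with b >= 0 whenever |b| = a or a = c, and primitive means gcd(a, b, c) = 1.
Reduced forces 3a^2 <= |D| = 616, so 1 <= a <= 14; b must have the parity of D, and c = (b^2 - D)/(4a) must be an integer >= a.
Enumerate a = 1..14, b in [-a, a]:
  a=1: (1, 0, 154)  [1]
  a=2: (2, 0, 77)  [1]
  a=3..4: none
  a=5: (5, -2, 31), (5, 2, 31)  [2]
  a=6: none
  a=7: (7, 0, 22)  [1]
  a=8..9: none
  a=10: (10, -8, 17), (10, 8, 17)  [2]
  a=11: (11, 0, 14)  [1]
  a=12..14: none
Total reduced forms: 1 + 1 + 2 + 1 + 2 + 1 = 8
h = 8

8


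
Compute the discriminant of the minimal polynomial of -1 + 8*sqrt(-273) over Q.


The element -1 + 8*sqrt(-273) has minimal polynomial:
x^2 + 2*x + 17473
Discriminant = (2)^2 - 4*(17473)
= 4 - 69892
= -69888

-69888


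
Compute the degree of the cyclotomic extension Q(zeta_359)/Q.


The degree equals Euler's totient phi(359).
359 = 359
phi(359) = 358

358


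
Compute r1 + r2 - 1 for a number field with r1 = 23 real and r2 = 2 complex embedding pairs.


By Dirichlet's unit theorem:
rank = r1 + r2 - 1
= 23 + 2 - 1
= 24

24


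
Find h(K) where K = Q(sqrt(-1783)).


K = Q(sqrt(-1783)). d mod 4 = 1, so D = disc(K) = d = -1783
h(K) equals the number of primitive reduced positive-definite forms (a, b, c) = a*x^2 + b*x*y + c*y^2 with b^2 - 4ac = D,
where reduced means |b| <= a <= c, with b >= 0 whenever |b| = a or a = c, and primitive means gcd(a, b, c) = 1.
Reduced forces 3a^2 <= |D| = 1783, so 1 <= a <= 24; b must have the parity of D, and c = (b^2 - D)/(4a) must be an integer >= a.
Enumerate a = 1..24, b in [-a, a]:
  a=1: (1, 1, 446)  [1]
  a=2: (2, -1, 223), (2, 1, 223)  [2]
  a=3: none
  a=4: (4, -3, 112), (4, 3, 112)  [2]
  a=5..6: none
  a=7: (7, -3, 64), (7, 3, 64)  [2]
  a=8: (8, -3, 56), (8, 3, 56)  [2]
  a=9..13: none
  a=14: (14, -11, 34), (14, -3, 32), (14, 3, 32), (14, 11, 34)  [4]
  a=15: none
  a=16: (16, -3, 28), (16, 3, 28)  [2]
  a=17: (17, -11, 28), (17, 11, 28)  [2]
  a=18..24: none
Total reduced forms: 1 + 2 + 2 + 2 + 2 + 4 + 2 + 2 = 17
h = 17

17


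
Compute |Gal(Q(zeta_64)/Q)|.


|Gal(Q(zeta_64)/Q)| = phi(64)
= 32

32


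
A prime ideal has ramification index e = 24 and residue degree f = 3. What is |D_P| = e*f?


|D_P| = e * f
= 24 * 3
= 72

72


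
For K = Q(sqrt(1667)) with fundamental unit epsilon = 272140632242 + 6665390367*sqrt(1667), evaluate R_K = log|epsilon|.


epsilon = 272140632242 + 6665390367*sqrt(1667)
= 5.4428e+11
R = ln(5.4428e+11)
= 27.0227

27.0227


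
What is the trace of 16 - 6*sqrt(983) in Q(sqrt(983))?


Tr(a + b*sqrt(d)) = (a + b*sqrt(d)) + (a - b*sqrt(d)) = 2a
= 2 * (16)
= 32

32


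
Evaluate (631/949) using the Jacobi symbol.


Compute (631/949) via quadratic reciprocity:
  reciprocity: (631/949) -> +(949/631)
  reduce: (318/631)
  pull out 2: (2/631) = +1  (since 631 mod 8 = 7)
  reciprocity: (159/631) -> -(631/159)
  reduce: (154/159)
  pull out 2: (2/159) = +1  (since 159 mod 8 = 7)
  reciprocity: (77/159) -> +(159/77)
  reduce: (5/77)
  reciprocity: (5/77) -> +(77/5)
  reduce: (2/5)
  pull out 2: (2/5) = -1  (since 5 mod 8 = 5)
  (1/5) = 1
Product of signs = 1

1


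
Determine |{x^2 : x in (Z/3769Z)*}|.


For prime p, the number of non-zero quadratic residues is (p-1)/2.
= (3769-1)/2
= 1884

1884


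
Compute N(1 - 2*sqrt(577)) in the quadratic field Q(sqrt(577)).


N(a + b*sqrt(d)) = a^2 - d*b^2
= (1)^2 - (577)*(-2)^2
= 1 - 2308
= -2307

-2307


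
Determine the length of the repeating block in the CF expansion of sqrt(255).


Run the CF algorithm for sqrt(255).
a_0 = floor(sqrt(255)) = 15; set m_0=0, q_0=1.
Recurrence: m' = q*a - m,  q' = (d - m'^2)/q,  a' = floor((a_0 + m')/q').
  step 1: m=15, q=30, a=1
  step 2: m=15, q=1, a=30
a_2 = 2*a_0 = 30, so the period closes here.
sqrt(255) = [15; 1, 30]
Period length = 2

2


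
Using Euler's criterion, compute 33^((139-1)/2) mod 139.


p = 139 is prime and the exponent is (p-1)/2 = 69, so by Euler's criterion 33^69 = (33/139) = +1 or -1 mod 139.
Compute by square-and-multiply:
  69 = 64 + 4 + 1 (binary 1000101)
  Repeated squaring mod 139: 33^1 = 33, 33^2 = 116, 33^4 = 112, 33^8 = 34, 33^16 = 44, 33^32 = 129, 33^64 = 100
  33^69 = 33^64 * 33^4 * 33^1 = 100 * 112 * 33 mod 139
    100 * 112 = 11200 = 80 mod 139
    80 * 33 = 2640 = 138 mod 139
  33^69 = 138 mod 139
Result 138 = p - 1 = -1 mod 139: 33 is a quadratic non-residue mod 139. As a residue in [0, p-1] the value is 138.
33^69 mod 139 = 138

138
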